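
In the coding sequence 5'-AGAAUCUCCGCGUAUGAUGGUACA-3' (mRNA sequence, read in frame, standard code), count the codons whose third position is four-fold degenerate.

4

Codon 1 AGA (Arg): third position 2-fold.
Codon 2 AUC (Ile): third position 3-fold.
Codon 3 UCC (Ser): third position 4-fold.
Codon 4 GCG (Ala): third position 4-fold.
Codon 5 UAU (Tyr): third position 2-fold.
Codon 6 GAU (Asp): third position 2-fold.
Codon 7 GGU (Gly): third position 4-fold.
Codon 8 ACA (Thr): third position 4-fold.
Four-fold degenerate third positions: 4.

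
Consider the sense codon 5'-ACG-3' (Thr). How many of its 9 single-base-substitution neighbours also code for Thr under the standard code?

Position 1: none → 0 synonymous.
Position 2: none → 0 synonymous.
Position 3: ACU, ACC, ACA → 3 synonymous.
Total: 0 + 0 + 3 = 3.

3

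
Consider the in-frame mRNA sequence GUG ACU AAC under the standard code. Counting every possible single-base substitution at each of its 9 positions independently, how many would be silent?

7

Codon 1 (GUG, Val): 3 synonymous substitutions.
Codon 2 (ACU, Thr): 3 synonymous substitutions.
Codon 3 (AAC, Asn): 1 synonymous substitution.
Total: 3 + 3 + 1 = 7.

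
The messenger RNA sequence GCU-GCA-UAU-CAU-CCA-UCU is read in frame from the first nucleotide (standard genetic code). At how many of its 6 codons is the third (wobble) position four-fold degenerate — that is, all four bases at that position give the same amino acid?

4

Codon 1 GCU (Ala): third position 4-fold.
Codon 2 GCA (Ala): third position 4-fold.
Codon 3 UAU (Tyr): third position 2-fold.
Codon 4 CAU (His): third position 2-fold.
Codon 5 CCA (Pro): third position 4-fold.
Codon 6 UCU (Ser): third position 4-fold.
Four-fold degenerate third positions: 4.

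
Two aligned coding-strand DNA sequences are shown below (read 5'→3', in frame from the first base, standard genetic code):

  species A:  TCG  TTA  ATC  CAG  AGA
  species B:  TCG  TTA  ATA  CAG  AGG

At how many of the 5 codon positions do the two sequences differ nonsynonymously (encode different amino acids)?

0

Codon 1: TCG Ser / TCG Ser — identical.
Codon 2: TTA Leu / TTA Leu — identical.
Codon 3: ATC Ile / ATA Ile — synonymous.
Codon 4: CAG Gln / CAG Gln — identical.
Codon 5: AGA Arg / AGG Arg — synonymous.
Nonsynonymous differences: 0.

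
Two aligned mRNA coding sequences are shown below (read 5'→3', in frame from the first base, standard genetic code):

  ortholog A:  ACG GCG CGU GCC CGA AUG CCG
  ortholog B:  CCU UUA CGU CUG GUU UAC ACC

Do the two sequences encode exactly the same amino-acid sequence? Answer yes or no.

Codon 1: ACG Thr / CCU Pro — nonsynonymous.
Codon 2: GCG Ala / UUA Leu — nonsynonymous.
Codon 3: CGU Arg / CGU Arg — identical.
Codon 4: GCC Ala / CUG Leu — nonsynonymous.
Codon 5: CGA Arg / GUU Val — nonsynonymous.
Codon 6: AUG Met / UAC Tyr — nonsynonymous.
Codon 7: CCG Pro / ACC Thr — nonsynonymous.
Nonsynonymous differences: 6 → different protein.

no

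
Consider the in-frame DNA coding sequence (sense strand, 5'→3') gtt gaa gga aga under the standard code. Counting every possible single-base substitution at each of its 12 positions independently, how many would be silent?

Codon 1 (GTT, Val): 3 synonymous substitutions.
Codon 2 (GAA, Glu): 1 synonymous substitution.
Codon 3 (GGA, Gly): 3 synonymous substitutions.
Codon 4 (AGA, Arg): 2 synonymous substitutions.
Total: 3 + 1 + 3 + 2 = 9.

9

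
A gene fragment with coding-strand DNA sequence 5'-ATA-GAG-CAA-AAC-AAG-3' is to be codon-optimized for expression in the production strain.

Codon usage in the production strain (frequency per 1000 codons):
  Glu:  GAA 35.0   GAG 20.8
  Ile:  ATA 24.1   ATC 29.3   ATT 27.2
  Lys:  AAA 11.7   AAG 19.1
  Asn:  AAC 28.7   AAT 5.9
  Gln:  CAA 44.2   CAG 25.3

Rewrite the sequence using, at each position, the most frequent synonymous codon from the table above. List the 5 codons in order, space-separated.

ATC GAA CAA AAC AAG

Codon 1 (Ile): best is ATC at 29.3.
Codon 2 (Glu): best is GAA at 35.0.
Codon 3 (Gln): best is CAA at 44.2.
Codon 4 (Asn): best is AAC at 28.7.
Codon 5 (Lys): best is AAG at 19.1.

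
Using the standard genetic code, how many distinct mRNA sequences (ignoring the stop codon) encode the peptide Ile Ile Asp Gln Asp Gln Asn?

288

Ile: 3 codons.
Ile: 3 codons.
Asp: 2 codons.
Gln: 2 codons.
Asp: 2 codons.
Gln: 2 codons.
Asn: 2 codons.
3 × 3 × 2 × 2 × 2 × 2 × 2 = 288.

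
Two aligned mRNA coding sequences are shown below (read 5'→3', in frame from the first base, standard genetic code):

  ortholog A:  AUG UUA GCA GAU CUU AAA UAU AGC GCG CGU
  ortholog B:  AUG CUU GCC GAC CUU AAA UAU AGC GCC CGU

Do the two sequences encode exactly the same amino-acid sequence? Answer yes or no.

Codon 1: AUG Met / AUG Met — identical.
Codon 2: UUA Leu / CUU Leu — synonymous.
Codon 3: GCA Ala / GCC Ala — synonymous.
Codon 4: GAU Asp / GAC Asp — synonymous.
Codon 5: CUU Leu / CUU Leu — identical.
Codon 6: AAA Lys / AAA Lys — identical.
Codon 7: UAU Tyr / UAU Tyr — identical.
Codon 8: AGC Ser / AGC Ser — identical.
Codon 9: GCG Ala / GCC Ala — synonymous.
Codon 10: CGU Arg / CGU Arg — identical.
Nonsynonymous differences: 0 → same protein.

yes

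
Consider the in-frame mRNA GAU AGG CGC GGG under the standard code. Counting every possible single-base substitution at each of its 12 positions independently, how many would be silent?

9

Codon 1 (GAU, Asp): 1 synonymous substitution.
Codon 2 (AGG, Arg): 2 synonymous substitutions.
Codon 3 (CGC, Arg): 3 synonymous substitutions.
Codon 4 (GGG, Gly): 3 synonymous substitutions.
Total: 1 + 2 + 3 + 3 = 9.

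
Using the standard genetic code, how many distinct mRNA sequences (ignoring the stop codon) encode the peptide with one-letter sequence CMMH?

4

Cys: 2 codons.
Met: 1 codon.
Met: 1 codon.
His: 2 codons.
2 × 1 × 1 × 2 = 4.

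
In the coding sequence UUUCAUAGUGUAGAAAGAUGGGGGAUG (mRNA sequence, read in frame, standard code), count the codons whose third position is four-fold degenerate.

2

Codon 1 UUU (Phe): third position 2-fold.
Codon 2 CAU (His): third position 2-fold.
Codon 3 AGU (Ser): third position 2-fold.
Codon 4 GUA (Val): third position 4-fold.
Codon 5 GAA (Glu): third position 2-fold.
Codon 6 AGA (Arg): third position 2-fold.
Codon 7 UGG (Trp): third position 1-fold.
Codon 8 GGG (Gly): third position 4-fold.
Codon 9 AUG (Met): third position 1-fold.
Four-fold degenerate third positions: 2.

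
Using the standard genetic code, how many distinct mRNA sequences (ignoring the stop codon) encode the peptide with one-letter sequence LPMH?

48

Leu: 6 codons.
Pro: 4 codons.
Met: 1 codon.
His: 2 codons.
6 × 4 × 1 × 2 = 48.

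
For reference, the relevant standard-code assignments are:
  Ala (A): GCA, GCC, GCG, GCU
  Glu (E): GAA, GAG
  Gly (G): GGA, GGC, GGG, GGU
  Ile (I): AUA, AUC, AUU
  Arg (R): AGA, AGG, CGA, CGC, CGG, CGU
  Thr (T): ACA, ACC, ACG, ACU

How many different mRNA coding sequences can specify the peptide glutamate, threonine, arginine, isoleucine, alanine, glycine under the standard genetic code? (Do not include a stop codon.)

2304

Glu: 2 codons.
Thr: 4 codons.
Arg: 6 codons.
Ile: 3 codons.
Ala: 4 codons.
Gly: 4 codons.
2 × 4 × 6 × 3 × 4 × 4 = 2304.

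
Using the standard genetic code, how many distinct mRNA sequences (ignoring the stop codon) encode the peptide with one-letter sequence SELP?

Ser: 6 codons.
Glu: 2 codons.
Leu: 6 codons.
Pro: 4 codons.
6 × 2 × 6 × 4 = 288.

288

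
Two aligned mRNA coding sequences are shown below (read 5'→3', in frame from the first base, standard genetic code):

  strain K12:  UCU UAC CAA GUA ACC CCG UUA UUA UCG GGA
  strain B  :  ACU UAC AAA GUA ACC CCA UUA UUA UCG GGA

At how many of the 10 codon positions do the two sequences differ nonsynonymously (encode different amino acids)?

Codon 1: UCU Ser / ACU Thr — nonsynonymous.
Codon 2: UAC Tyr / UAC Tyr — identical.
Codon 3: CAA Gln / AAA Lys — nonsynonymous.
Codon 4: GUA Val / GUA Val — identical.
Codon 5: ACC Thr / ACC Thr — identical.
Codon 6: CCG Pro / CCA Pro — synonymous.
Codon 7: UUA Leu / UUA Leu — identical.
Codon 8: UUA Leu / UUA Leu — identical.
Codon 9: UCG Ser / UCG Ser — identical.
Codon 10: GGA Gly / GGA Gly — identical.
Nonsynonymous differences: 2.

2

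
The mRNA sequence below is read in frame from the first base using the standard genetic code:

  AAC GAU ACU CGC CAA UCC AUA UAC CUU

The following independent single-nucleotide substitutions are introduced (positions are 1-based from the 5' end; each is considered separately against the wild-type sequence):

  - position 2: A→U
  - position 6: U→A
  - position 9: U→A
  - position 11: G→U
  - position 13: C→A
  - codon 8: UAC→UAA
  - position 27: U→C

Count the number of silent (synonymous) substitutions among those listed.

2

Codon 1: AAC (Asn) → AUC (Ile) — missense.
Codon 2: GAU (Asp) → GAA (Glu) — missense.
Codon 3: ACU (Thr) → ACA (Thr) — synonymous.
Codon 4: CGC (Arg) → CUC (Leu) — missense.
Codon 5: CAA (Gln) → AAA (Lys) — missense.
Codon 8: UAC (Tyr) → UAA (Stop) — nonsense.
Codon 9: CUU (Leu) → CUC (Leu) — synonymous.
Synonymous: 2 of 7.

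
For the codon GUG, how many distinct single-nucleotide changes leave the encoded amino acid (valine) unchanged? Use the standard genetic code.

Position 1: none → 0 synonymous.
Position 2: none → 0 synonymous.
Position 3: GUU, GUC, GUA → 3 synonymous.
Total: 0 + 0 + 3 = 3.

3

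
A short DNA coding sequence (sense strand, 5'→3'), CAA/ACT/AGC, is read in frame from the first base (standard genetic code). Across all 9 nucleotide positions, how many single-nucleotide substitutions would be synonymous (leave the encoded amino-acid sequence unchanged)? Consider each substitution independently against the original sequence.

5

Codon 1 (CAA, Gln): 1 synonymous substitution.
Codon 2 (ACT, Thr): 3 synonymous substitutions.
Codon 3 (AGC, Ser): 1 synonymous substitution.
Total: 1 + 3 + 1 = 5.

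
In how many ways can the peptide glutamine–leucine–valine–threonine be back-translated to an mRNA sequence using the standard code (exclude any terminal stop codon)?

Gln: 2 codons.
Leu: 6 codons.
Val: 4 codons.
Thr: 4 codons.
2 × 6 × 4 × 4 = 192.

192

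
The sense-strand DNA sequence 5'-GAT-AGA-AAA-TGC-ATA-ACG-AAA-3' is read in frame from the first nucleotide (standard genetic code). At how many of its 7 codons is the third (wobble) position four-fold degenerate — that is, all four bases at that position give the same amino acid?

Codon 1 GAT (Asp): third position 2-fold.
Codon 2 AGA (Arg): third position 2-fold.
Codon 3 AAA (Lys): third position 2-fold.
Codon 4 TGC (Cys): third position 2-fold.
Codon 5 ATA (Ile): third position 3-fold.
Codon 6 ACG (Thr): third position 4-fold.
Codon 7 AAA (Lys): third position 2-fold.
Four-fold degenerate third positions: 1.

1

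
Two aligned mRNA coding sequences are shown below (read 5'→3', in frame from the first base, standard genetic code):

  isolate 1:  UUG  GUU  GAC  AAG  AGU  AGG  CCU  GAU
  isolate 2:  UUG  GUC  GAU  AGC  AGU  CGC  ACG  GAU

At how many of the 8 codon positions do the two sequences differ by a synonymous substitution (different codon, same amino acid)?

3

Codon 1: UUG Leu / UUG Leu — identical.
Codon 2: GUU Val / GUC Val — synonymous.
Codon 3: GAC Asp / GAU Asp — synonymous.
Codon 4: AAG Lys / AGC Ser — nonsynonymous.
Codon 5: AGU Ser / AGU Ser — identical.
Codon 6: AGG Arg / CGC Arg — synonymous.
Codon 7: CCU Pro / ACG Thr — nonsynonymous.
Codon 8: GAU Asp / GAU Asp — identical.
Synonymous differences: 3.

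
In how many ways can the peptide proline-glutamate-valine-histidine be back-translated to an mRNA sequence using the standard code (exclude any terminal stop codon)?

64

Pro: 4 codons.
Glu: 2 codons.
Val: 4 codons.
His: 2 codons.
4 × 2 × 4 × 2 = 64.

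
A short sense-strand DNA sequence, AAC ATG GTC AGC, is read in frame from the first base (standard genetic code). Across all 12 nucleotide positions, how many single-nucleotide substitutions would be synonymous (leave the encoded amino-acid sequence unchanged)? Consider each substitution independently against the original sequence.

5

Codon 1 (AAC, Asn): 1 synonymous substitution.
Codon 2 (ATG, Met): 0 synonymous substitutions.
Codon 3 (GTC, Val): 3 synonymous substitutions.
Codon 4 (AGC, Ser): 1 synonymous substitution.
Total: 1 + 0 + 3 + 1 = 5.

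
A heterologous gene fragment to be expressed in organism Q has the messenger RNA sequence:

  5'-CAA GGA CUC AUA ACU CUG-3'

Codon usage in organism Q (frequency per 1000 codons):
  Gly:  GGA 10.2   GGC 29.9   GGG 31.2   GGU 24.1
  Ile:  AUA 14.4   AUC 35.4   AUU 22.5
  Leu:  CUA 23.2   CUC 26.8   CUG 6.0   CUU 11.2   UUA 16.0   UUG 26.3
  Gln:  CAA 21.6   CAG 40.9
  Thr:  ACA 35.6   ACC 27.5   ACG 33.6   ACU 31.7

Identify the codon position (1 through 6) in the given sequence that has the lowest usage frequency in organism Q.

6

Codon 1 CAA (Gln): 21.6 per 1000.
Codon 2 GGA (Gly): 10.2 per 1000.
Codon 3 CUC (Leu): 26.8 per 1000.
Codon 4 AUA (Ile): 14.4 per 1000.
Codon 5 ACU (Thr): 31.7 per 1000.
Codon 6 CUG (Leu): 6.0 per 1000.
Lowest frequency is 6.0 at codon 6.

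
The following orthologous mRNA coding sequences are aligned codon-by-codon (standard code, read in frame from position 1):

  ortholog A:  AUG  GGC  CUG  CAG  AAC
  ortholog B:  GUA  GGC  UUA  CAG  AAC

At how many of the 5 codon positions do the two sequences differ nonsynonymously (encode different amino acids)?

1

Codon 1: AUG Met / GUA Val — nonsynonymous.
Codon 2: GGC Gly / GGC Gly — identical.
Codon 3: CUG Leu / UUA Leu — synonymous.
Codon 4: CAG Gln / CAG Gln — identical.
Codon 5: AAC Asn / AAC Asn — identical.
Nonsynonymous differences: 1.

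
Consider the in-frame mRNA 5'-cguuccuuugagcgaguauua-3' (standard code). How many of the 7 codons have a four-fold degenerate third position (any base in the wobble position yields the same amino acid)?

4

Codon 1 CGU (Arg): third position 4-fold.
Codon 2 UCC (Ser): third position 4-fold.
Codon 3 UUU (Phe): third position 2-fold.
Codon 4 GAG (Glu): third position 2-fold.
Codon 5 CGA (Arg): third position 4-fold.
Codon 6 GUA (Val): third position 4-fold.
Codon 7 UUA (Leu): third position 2-fold.
Four-fold degenerate third positions: 4.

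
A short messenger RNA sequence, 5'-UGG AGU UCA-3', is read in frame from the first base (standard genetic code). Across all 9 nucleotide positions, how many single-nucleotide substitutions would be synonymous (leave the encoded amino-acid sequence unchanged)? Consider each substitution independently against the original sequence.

Codon 1 (UGG, Trp): 0 synonymous substitutions.
Codon 2 (AGU, Ser): 1 synonymous substitution.
Codon 3 (UCA, Ser): 3 synonymous substitutions.
Total: 0 + 1 + 3 = 4.

4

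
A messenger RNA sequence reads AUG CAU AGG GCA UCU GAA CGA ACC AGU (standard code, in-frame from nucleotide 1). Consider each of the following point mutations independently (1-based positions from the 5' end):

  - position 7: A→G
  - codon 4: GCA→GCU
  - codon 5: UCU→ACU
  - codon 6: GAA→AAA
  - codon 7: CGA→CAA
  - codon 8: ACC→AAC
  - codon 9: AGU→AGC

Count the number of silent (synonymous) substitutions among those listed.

Codon 3: AGG (Arg) → GGG (Gly) — missense.
Codon 4: GCA (Ala) → GCU (Ala) — synonymous.
Codon 5: UCU (Ser) → ACU (Thr) — missense.
Codon 6: GAA (Glu) → AAA (Lys) — missense.
Codon 7: CGA (Arg) → CAA (Gln) — missense.
Codon 8: ACC (Thr) → AAC (Asn) — missense.
Codon 9: AGU (Ser) → AGC (Ser) — synonymous.
Synonymous: 2 of 7.

2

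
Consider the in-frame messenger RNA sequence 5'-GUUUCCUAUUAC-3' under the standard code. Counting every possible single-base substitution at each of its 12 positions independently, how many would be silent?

8

Codon 1 (GUU, Val): 3 synonymous substitutions.
Codon 2 (UCC, Ser): 3 synonymous substitutions.
Codon 3 (UAU, Tyr): 1 synonymous substitution.
Codon 4 (UAC, Tyr): 1 synonymous substitution.
Total: 3 + 3 + 1 + 1 = 8.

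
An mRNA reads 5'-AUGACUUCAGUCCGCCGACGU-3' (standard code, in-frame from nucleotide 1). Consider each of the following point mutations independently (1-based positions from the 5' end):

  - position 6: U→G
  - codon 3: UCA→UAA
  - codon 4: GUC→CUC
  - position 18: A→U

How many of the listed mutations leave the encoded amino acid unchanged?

2

Codon 2: ACU (Thr) → ACG (Thr) — synonymous.
Codon 3: UCA (Ser) → UAA (Stop) — nonsense.
Codon 4: GUC (Val) → CUC (Leu) — missense.
Codon 6: CGA (Arg) → CGU (Arg) — synonymous.
Synonymous: 2 of 4.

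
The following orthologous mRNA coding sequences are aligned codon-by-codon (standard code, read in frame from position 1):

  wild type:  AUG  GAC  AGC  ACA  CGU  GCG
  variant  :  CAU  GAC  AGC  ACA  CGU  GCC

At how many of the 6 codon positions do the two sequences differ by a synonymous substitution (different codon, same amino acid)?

1

Codon 1: AUG Met / CAU His — nonsynonymous.
Codon 2: GAC Asp / GAC Asp — identical.
Codon 3: AGC Ser / AGC Ser — identical.
Codon 4: ACA Thr / ACA Thr — identical.
Codon 5: CGU Arg / CGU Arg — identical.
Codon 6: GCG Ala / GCC Ala — synonymous.
Synonymous differences: 1.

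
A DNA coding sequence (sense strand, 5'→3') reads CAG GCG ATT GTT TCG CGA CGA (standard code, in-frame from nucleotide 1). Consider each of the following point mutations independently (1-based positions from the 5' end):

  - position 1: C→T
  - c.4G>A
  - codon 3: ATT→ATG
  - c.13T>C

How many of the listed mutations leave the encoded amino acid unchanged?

Codon 1: CAG (Gln) → TAG (Stop) — nonsense.
Codon 2: GCG (Ala) → ACG (Thr) — missense.
Codon 3: ATT (Ile) → ATG (Met) — missense.
Codon 5: TCG (Ser) → CCG (Pro) — missense.
Synonymous: 0 of 4.

0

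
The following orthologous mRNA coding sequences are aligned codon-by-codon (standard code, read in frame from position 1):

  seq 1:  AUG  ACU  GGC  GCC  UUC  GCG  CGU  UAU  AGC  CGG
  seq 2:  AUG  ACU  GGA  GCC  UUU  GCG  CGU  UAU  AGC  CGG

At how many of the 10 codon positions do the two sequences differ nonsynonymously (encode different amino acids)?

Codon 1: AUG Met / AUG Met — identical.
Codon 2: ACU Thr / ACU Thr — identical.
Codon 3: GGC Gly / GGA Gly — synonymous.
Codon 4: GCC Ala / GCC Ala — identical.
Codon 5: UUC Phe / UUU Phe — synonymous.
Codon 6: GCG Ala / GCG Ala — identical.
Codon 7: CGU Arg / CGU Arg — identical.
Codon 8: UAU Tyr / UAU Tyr — identical.
Codon 9: AGC Ser / AGC Ser — identical.
Codon 10: CGG Arg / CGG Arg — identical.
Nonsynonymous differences: 0.

0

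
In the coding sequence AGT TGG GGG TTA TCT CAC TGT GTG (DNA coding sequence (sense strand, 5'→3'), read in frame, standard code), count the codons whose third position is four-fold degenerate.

Codon 1 AGT (Ser): third position 2-fold.
Codon 2 TGG (Trp): third position 1-fold.
Codon 3 GGG (Gly): third position 4-fold.
Codon 4 TTA (Leu): third position 2-fold.
Codon 5 TCT (Ser): third position 4-fold.
Codon 6 CAC (His): third position 2-fold.
Codon 7 TGT (Cys): third position 2-fold.
Codon 8 GTG (Val): third position 4-fold.
Four-fold degenerate third positions: 3.

3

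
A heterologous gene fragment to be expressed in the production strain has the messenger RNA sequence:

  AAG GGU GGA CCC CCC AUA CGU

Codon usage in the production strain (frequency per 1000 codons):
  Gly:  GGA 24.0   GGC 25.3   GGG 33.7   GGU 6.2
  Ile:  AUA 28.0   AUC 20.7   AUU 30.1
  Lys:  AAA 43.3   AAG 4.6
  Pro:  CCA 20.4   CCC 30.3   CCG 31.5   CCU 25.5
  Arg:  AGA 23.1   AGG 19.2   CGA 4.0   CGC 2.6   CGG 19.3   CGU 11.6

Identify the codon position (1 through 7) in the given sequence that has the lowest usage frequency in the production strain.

1

Codon 1 AAG (Lys): 4.6 per 1000.
Codon 2 GGU (Gly): 6.2 per 1000.
Codon 3 GGA (Gly): 24.0 per 1000.
Codon 4 CCC (Pro): 30.3 per 1000.
Codon 5 CCC (Pro): 30.3 per 1000.
Codon 6 AUA (Ile): 28.0 per 1000.
Codon 7 CGU (Arg): 11.6 per 1000.
Lowest frequency is 4.6 at codon 1.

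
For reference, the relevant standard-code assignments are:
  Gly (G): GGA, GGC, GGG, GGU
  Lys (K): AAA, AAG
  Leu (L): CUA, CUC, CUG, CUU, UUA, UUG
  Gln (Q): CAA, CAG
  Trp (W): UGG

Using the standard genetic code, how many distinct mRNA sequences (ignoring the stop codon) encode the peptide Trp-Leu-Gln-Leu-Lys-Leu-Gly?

Trp: 1 codon.
Leu: 6 codons.
Gln: 2 codons.
Leu: 6 codons.
Lys: 2 codons.
Leu: 6 codons.
Gly: 4 codons.
1 × 6 × 2 × 6 × 2 × 6 × 4 = 3456.

3456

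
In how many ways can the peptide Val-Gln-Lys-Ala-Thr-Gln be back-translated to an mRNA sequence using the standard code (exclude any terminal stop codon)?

Val: 4 codons.
Gln: 2 codons.
Lys: 2 codons.
Ala: 4 codons.
Thr: 4 codons.
Gln: 2 codons.
4 × 2 × 2 × 4 × 4 × 2 = 512.

512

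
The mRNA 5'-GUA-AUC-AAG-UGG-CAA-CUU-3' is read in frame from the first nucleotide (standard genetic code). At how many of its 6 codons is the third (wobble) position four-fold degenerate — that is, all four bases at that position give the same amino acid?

Codon 1 GUA (Val): third position 4-fold.
Codon 2 AUC (Ile): third position 3-fold.
Codon 3 AAG (Lys): third position 2-fold.
Codon 4 UGG (Trp): third position 1-fold.
Codon 5 CAA (Gln): third position 2-fold.
Codon 6 CUU (Leu): third position 4-fold.
Four-fold degenerate third positions: 2.

2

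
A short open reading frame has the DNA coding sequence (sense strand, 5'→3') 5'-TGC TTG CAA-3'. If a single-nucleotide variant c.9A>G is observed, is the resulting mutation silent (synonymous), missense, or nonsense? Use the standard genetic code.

silent

Position 9 falls in codon 3: CAA → Gln.
After the substitution the codon is CAG → Gln.
Both encode Gln, so the change is synonymous.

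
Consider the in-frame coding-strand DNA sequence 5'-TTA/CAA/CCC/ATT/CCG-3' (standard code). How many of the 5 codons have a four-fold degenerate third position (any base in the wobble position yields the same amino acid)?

Codon 1 TTA (Leu): third position 2-fold.
Codon 2 CAA (Gln): third position 2-fold.
Codon 3 CCC (Pro): third position 4-fold.
Codon 4 ATT (Ile): third position 3-fold.
Codon 5 CCG (Pro): third position 4-fold.
Four-fold degenerate third positions: 2.

2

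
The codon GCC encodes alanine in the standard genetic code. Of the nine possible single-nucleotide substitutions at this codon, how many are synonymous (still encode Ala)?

3

Position 1: none → 0 synonymous.
Position 2: none → 0 synonymous.
Position 3: GCU, GCA, GCG → 3 synonymous.
Total: 0 + 0 + 3 = 3.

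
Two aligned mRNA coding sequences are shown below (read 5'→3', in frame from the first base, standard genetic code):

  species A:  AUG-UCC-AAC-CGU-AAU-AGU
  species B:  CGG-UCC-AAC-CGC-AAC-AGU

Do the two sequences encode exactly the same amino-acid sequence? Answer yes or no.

Codon 1: AUG Met / CGG Arg — nonsynonymous.
Codon 2: UCC Ser / UCC Ser — identical.
Codon 3: AAC Asn / AAC Asn — identical.
Codon 4: CGU Arg / CGC Arg — synonymous.
Codon 5: AAU Asn / AAC Asn — synonymous.
Codon 6: AGU Ser / AGU Ser — identical.
Nonsynonymous differences: 1 → different protein.

no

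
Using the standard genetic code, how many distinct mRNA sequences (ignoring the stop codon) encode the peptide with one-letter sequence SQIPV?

576

Ser: 6 codons.
Gln: 2 codons.
Ile: 3 codons.
Pro: 4 codons.
Val: 4 codons.
6 × 2 × 3 × 4 × 4 = 576.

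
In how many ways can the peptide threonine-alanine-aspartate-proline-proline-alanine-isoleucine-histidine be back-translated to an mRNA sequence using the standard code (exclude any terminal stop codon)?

12288

Thr: 4 codons.
Ala: 4 codons.
Asp: 2 codons.
Pro: 4 codons.
Pro: 4 codons.
Ala: 4 codons.
Ile: 3 codons.
His: 2 codons.
4 × 4 × 2 × 4 × 4 × 4 × 3 × 2 = 12288.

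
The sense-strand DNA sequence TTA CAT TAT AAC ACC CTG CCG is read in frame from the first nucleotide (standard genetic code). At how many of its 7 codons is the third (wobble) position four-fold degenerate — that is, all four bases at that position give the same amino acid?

Codon 1 TTA (Leu): third position 2-fold.
Codon 2 CAT (His): third position 2-fold.
Codon 3 TAT (Tyr): third position 2-fold.
Codon 4 AAC (Asn): third position 2-fold.
Codon 5 ACC (Thr): third position 4-fold.
Codon 6 CTG (Leu): third position 4-fold.
Codon 7 CCG (Pro): third position 4-fold.
Four-fold degenerate third positions: 3.

3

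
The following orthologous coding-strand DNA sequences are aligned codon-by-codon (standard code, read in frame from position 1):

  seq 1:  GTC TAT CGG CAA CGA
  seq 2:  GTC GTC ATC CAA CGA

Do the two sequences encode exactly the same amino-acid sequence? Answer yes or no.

no

Codon 1: GTC Val / GTC Val — identical.
Codon 2: TAT Tyr / GTC Val — nonsynonymous.
Codon 3: CGG Arg / ATC Ile — nonsynonymous.
Codon 4: CAA Gln / CAA Gln — identical.
Codon 5: CGA Arg / CGA Arg — identical.
Nonsynonymous differences: 2 → different protein.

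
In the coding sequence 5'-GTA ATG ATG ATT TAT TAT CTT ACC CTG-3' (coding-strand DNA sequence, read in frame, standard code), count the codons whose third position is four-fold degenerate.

Codon 1 GTA (Val): third position 4-fold.
Codon 2 ATG (Met): third position 1-fold.
Codon 3 ATG (Met): third position 1-fold.
Codon 4 ATT (Ile): third position 3-fold.
Codon 5 TAT (Tyr): third position 2-fold.
Codon 6 TAT (Tyr): third position 2-fold.
Codon 7 CTT (Leu): third position 4-fold.
Codon 8 ACC (Thr): third position 4-fold.
Codon 9 CTG (Leu): third position 4-fold.
Four-fold degenerate third positions: 4.

4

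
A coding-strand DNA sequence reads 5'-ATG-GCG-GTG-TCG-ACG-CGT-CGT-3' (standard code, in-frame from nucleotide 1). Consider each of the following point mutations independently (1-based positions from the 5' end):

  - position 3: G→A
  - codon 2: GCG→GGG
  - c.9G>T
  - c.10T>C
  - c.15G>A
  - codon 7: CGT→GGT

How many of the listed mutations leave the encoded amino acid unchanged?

Codon 1: ATG (Met) → ATA (Ile) — missense.
Codon 2: GCG (Ala) → GGG (Gly) — missense.
Codon 3: GTG (Val) → GTT (Val) — synonymous.
Codon 4: TCG (Ser) → CCG (Pro) — missense.
Codon 5: ACG (Thr) → ACA (Thr) — synonymous.
Codon 7: CGT (Arg) → GGT (Gly) — missense.
Synonymous: 2 of 6.

2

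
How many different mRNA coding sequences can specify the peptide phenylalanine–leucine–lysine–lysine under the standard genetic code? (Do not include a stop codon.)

Phe: 2 codons.
Leu: 6 codons.
Lys: 2 codons.
Lys: 2 codons.
2 × 6 × 2 × 2 = 48.

48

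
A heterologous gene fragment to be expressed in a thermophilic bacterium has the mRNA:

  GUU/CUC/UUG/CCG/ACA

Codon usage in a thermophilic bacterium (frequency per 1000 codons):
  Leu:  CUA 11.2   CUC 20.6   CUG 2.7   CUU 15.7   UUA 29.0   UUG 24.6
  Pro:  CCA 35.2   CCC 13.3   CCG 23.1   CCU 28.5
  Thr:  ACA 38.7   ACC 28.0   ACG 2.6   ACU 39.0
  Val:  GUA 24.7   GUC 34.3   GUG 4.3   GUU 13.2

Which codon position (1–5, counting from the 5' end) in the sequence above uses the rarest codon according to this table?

1

Codon 1 GUU (Val): 13.2 per 1000.
Codon 2 CUC (Leu): 20.6 per 1000.
Codon 3 UUG (Leu): 24.6 per 1000.
Codon 4 CCG (Pro): 23.1 per 1000.
Codon 5 ACA (Thr): 38.7 per 1000.
Lowest frequency is 13.2 at codon 1.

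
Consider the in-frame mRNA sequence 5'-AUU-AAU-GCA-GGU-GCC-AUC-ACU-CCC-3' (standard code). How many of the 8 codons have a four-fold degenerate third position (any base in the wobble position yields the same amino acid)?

Codon 1 AUU (Ile): third position 3-fold.
Codon 2 AAU (Asn): third position 2-fold.
Codon 3 GCA (Ala): third position 4-fold.
Codon 4 GGU (Gly): third position 4-fold.
Codon 5 GCC (Ala): third position 4-fold.
Codon 6 AUC (Ile): third position 3-fold.
Codon 7 ACU (Thr): third position 4-fold.
Codon 8 CCC (Pro): third position 4-fold.
Four-fold degenerate third positions: 5.

5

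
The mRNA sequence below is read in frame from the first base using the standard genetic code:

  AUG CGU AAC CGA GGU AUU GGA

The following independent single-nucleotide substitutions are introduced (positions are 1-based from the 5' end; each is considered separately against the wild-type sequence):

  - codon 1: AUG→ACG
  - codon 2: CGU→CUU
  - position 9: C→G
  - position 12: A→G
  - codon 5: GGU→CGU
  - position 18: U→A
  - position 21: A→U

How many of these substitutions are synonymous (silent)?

Codon 1: AUG (Met) → ACG (Thr) — missense.
Codon 2: CGU (Arg) → CUU (Leu) — missense.
Codon 3: AAC (Asn) → AAG (Lys) — missense.
Codon 4: CGA (Arg) → CGG (Arg) — synonymous.
Codon 5: GGU (Gly) → CGU (Arg) — missense.
Codon 6: AUU (Ile) → AUA (Ile) — synonymous.
Codon 7: GGA (Gly) → GGU (Gly) — synonymous.
Synonymous: 3 of 7.

3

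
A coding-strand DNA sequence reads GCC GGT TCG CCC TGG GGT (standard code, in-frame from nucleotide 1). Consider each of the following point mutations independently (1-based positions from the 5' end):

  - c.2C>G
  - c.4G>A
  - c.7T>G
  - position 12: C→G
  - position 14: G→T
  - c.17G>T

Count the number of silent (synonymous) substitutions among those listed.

1

Codon 1: GCC (Ala) → GGC (Gly) — missense.
Codon 2: GGT (Gly) → AGT (Ser) — missense.
Codon 3: TCG (Ser) → GCG (Ala) — missense.
Codon 4: CCC (Pro) → CCG (Pro) — synonymous.
Codon 5: TGG (Trp) → TTG (Leu) — missense.
Codon 6: GGT (Gly) → GTT (Val) — missense.
Synonymous: 1 of 6.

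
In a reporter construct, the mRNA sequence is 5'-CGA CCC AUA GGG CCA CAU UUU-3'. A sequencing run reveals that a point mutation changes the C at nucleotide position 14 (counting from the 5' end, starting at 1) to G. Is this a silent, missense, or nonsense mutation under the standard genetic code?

Position 14 falls in codon 5: CCA → Pro.
After the substitution the codon is CGA → Arg.
Pro ≠ Arg, so this is a missense mutation.

missense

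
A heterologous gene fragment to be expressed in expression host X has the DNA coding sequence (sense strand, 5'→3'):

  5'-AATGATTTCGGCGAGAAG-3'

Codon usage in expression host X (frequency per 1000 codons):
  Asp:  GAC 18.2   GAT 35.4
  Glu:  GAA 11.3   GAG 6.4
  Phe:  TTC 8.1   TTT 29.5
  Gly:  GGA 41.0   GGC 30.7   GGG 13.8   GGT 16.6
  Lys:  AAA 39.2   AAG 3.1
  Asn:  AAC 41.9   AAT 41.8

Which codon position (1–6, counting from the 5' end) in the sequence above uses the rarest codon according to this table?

Codon 1 AAT (Asn): 41.8 per 1000.
Codon 2 GAT (Asp): 35.4 per 1000.
Codon 3 TTC (Phe): 8.1 per 1000.
Codon 4 GGC (Gly): 30.7 per 1000.
Codon 5 GAG (Glu): 6.4 per 1000.
Codon 6 AAG (Lys): 3.1 per 1000.
Lowest frequency is 3.1 at codon 6.

6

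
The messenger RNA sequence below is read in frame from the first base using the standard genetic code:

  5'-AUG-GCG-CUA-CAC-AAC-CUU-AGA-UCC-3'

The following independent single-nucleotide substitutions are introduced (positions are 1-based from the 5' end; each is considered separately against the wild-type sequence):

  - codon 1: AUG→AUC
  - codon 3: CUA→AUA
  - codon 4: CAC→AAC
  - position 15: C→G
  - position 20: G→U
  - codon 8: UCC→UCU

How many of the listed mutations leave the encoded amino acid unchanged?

Codon 1: AUG (Met) → AUC (Ile) — missense.
Codon 3: CUA (Leu) → AUA (Ile) — missense.
Codon 4: CAC (His) → AAC (Asn) — missense.
Codon 5: AAC (Asn) → AAG (Lys) — missense.
Codon 7: AGA (Arg) → AUA (Ile) — missense.
Codon 8: UCC (Ser) → UCU (Ser) — synonymous.
Synonymous: 1 of 6.

1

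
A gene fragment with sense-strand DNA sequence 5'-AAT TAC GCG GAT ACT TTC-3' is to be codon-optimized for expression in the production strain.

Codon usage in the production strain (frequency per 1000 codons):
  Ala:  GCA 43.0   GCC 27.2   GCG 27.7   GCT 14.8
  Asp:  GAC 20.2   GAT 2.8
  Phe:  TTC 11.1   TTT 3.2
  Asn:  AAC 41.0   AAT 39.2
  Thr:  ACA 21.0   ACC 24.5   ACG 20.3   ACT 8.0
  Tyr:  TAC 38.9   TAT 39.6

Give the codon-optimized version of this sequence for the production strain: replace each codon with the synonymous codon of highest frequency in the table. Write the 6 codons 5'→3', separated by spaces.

Codon 1 (Asn): best is AAC at 41.0.
Codon 2 (Tyr): best is TAT at 39.6.
Codon 3 (Ala): best is GCA at 43.0.
Codon 4 (Asp): best is GAC at 20.2.
Codon 5 (Thr): best is ACC at 24.5.
Codon 6 (Phe): best is TTC at 11.1.

AAC TAT GCA GAC ACC TTC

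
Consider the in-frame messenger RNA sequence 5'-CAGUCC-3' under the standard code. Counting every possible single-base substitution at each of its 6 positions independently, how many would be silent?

4

Codon 1 (CAG, Gln): 1 synonymous substitution.
Codon 2 (UCC, Ser): 3 synonymous substitutions.
Total: 1 + 3 = 4.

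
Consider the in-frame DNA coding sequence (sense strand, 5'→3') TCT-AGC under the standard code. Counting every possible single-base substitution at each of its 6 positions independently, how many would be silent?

4

Codon 1 (TCT, Ser): 3 synonymous substitutions.
Codon 2 (AGC, Ser): 1 synonymous substitution.
Total: 3 + 1 = 4.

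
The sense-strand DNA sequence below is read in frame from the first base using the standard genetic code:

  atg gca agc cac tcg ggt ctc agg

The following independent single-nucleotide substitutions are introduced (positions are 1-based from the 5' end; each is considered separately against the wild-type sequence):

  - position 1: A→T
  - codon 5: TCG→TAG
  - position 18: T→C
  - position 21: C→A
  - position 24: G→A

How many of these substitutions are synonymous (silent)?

3

Codon 1: ATG (Met) → TTG (Leu) — missense.
Codon 5: TCG (Ser) → TAG (Stop) — nonsense.
Codon 6: GGT (Gly) → GGC (Gly) — synonymous.
Codon 7: CTC (Leu) → CTA (Leu) — synonymous.
Codon 8: AGG (Arg) → AGA (Arg) — synonymous.
Synonymous: 3 of 5.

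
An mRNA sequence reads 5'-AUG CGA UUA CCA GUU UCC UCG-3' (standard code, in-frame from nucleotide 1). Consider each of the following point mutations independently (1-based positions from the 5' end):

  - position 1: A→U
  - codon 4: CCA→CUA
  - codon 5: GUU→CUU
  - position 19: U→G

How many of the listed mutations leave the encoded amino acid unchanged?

0

Codon 1: AUG (Met) → UUG (Leu) — missense.
Codon 4: CCA (Pro) → CUA (Leu) — missense.
Codon 5: GUU (Val) → CUU (Leu) — missense.
Codon 7: UCG (Ser) → GCG (Ala) — missense.
Synonymous: 0 of 4.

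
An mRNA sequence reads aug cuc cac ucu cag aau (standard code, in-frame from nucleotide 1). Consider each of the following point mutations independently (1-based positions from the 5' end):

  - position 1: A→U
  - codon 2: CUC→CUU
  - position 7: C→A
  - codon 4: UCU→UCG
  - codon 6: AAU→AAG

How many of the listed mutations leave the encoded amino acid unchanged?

2

Codon 1: AUG (Met) → UUG (Leu) — missense.
Codon 2: CUC (Leu) → CUU (Leu) — synonymous.
Codon 3: CAC (His) → AAC (Asn) — missense.
Codon 4: UCU (Ser) → UCG (Ser) — synonymous.
Codon 6: AAU (Asn) → AAG (Lys) — missense.
Synonymous: 2 of 5.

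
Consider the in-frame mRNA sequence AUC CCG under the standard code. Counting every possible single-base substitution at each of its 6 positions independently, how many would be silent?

Codon 1 (AUC, Ile): 2 synonymous substitutions.
Codon 2 (CCG, Pro): 3 synonymous substitutions.
Total: 2 + 3 = 5.

5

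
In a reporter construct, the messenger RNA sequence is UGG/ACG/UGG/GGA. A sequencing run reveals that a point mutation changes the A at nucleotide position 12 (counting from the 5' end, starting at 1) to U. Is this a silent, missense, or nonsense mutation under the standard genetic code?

silent

Position 12 falls in codon 4: GGA → Gly.
After the substitution the codon is GGU → Gly.
Both encode Gly, so the change is synonymous.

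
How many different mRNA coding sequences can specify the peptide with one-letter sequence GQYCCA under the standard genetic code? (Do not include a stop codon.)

Gly: 4 codons.
Gln: 2 codons.
Tyr: 2 codons.
Cys: 2 codons.
Cys: 2 codons.
Ala: 4 codons.
4 × 2 × 2 × 2 × 2 × 4 = 256.

256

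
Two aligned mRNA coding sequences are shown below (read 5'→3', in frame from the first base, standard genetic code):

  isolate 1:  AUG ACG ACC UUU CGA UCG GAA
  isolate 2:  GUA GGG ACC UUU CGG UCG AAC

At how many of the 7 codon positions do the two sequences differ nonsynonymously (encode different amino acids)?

Codon 1: AUG Met / GUA Val — nonsynonymous.
Codon 2: ACG Thr / GGG Gly — nonsynonymous.
Codon 3: ACC Thr / ACC Thr — identical.
Codon 4: UUU Phe / UUU Phe — identical.
Codon 5: CGA Arg / CGG Arg — synonymous.
Codon 6: UCG Ser / UCG Ser — identical.
Codon 7: GAA Glu / AAC Asn — nonsynonymous.
Nonsynonymous differences: 3.

3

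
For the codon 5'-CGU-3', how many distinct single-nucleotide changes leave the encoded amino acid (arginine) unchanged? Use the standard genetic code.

Position 1: none → 0 synonymous.
Position 2: none → 0 synonymous.
Position 3: CGC, CGA, CGG → 3 synonymous.
Total: 0 + 0 + 3 = 3.

3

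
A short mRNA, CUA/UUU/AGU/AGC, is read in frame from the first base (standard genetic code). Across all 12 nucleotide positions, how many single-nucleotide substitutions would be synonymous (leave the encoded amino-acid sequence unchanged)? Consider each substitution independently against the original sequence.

7

Codon 1 (CUA, Leu): 4 synonymous substitutions.
Codon 2 (UUU, Phe): 1 synonymous substitution.
Codon 3 (AGU, Ser): 1 synonymous substitution.
Codon 4 (AGC, Ser): 1 synonymous substitution.
Total: 4 + 1 + 1 + 1 = 7.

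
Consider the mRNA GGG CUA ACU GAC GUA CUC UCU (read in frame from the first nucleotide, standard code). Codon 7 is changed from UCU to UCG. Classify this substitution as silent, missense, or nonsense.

silent

Position 21 falls in codon 7: UCU → Ser.
After the substitution the codon is UCG → Ser.
Both encode Ser, so the change is synonymous.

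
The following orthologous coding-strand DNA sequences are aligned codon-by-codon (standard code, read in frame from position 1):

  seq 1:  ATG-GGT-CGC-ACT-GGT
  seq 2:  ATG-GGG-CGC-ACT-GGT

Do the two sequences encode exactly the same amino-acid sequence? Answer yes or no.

yes

Codon 1: ATG Met / ATG Met — identical.
Codon 2: GGT Gly / GGG Gly — synonymous.
Codon 3: CGC Arg / CGC Arg — identical.
Codon 4: ACT Thr / ACT Thr — identical.
Codon 5: GGT Gly / GGT Gly — identical.
Nonsynonymous differences: 0 → same protein.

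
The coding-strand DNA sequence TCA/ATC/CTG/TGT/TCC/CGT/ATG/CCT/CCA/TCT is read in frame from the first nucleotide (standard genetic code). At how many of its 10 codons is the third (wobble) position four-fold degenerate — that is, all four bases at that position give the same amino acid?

Codon 1 TCA (Ser): third position 4-fold.
Codon 2 ATC (Ile): third position 3-fold.
Codon 3 CTG (Leu): third position 4-fold.
Codon 4 TGT (Cys): third position 2-fold.
Codon 5 TCC (Ser): third position 4-fold.
Codon 6 CGT (Arg): third position 4-fold.
Codon 7 ATG (Met): third position 1-fold.
Codon 8 CCT (Pro): third position 4-fold.
Codon 9 CCA (Pro): third position 4-fold.
Codon 10 TCT (Ser): third position 4-fold.
Four-fold degenerate third positions: 7.

7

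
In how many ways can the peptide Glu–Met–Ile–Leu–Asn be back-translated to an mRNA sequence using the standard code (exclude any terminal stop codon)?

Glu: 2 codons.
Met: 1 codon.
Ile: 3 codons.
Leu: 6 codons.
Asn: 2 codons.
2 × 1 × 3 × 6 × 2 = 72.

72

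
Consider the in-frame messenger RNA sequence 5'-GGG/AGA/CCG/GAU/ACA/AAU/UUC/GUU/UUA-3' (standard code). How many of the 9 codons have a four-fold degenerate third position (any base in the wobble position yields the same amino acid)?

4

Codon 1 GGG (Gly): third position 4-fold.
Codon 2 AGA (Arg): third position 2-fold.
Codon 3 CCG (Pro): third position 4-fold.
Codon 4 GAU (Asp): third position 2-fold.
Codon 5 ACA (Thr): third position 4-fold.
Codon 6 AAU (Asn): third position 2-fold.
Codon 7 UUC (Phe): third position 2-fold.
Codon 8 GUU (Val): third position 4-fold.
Codon 9 UUA (Leu): third position 2-fold.
Four-fold degenerate third positions: 4.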